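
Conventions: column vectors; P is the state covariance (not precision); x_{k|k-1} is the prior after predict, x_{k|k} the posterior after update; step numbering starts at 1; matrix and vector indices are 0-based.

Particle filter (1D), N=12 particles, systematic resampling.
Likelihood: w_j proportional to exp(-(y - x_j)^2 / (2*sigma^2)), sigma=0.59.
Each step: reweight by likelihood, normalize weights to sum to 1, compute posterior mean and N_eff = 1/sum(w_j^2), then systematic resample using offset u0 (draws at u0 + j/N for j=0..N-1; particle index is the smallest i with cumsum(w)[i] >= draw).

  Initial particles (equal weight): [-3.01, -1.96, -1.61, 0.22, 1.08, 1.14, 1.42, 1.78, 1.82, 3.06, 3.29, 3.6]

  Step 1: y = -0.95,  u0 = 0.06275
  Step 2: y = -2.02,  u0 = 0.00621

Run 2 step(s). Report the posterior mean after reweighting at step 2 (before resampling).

step 1: w=[0.0025, 0.2530, 0.5858, 0.1533, 0.0029, 0.0021, 0.0003, 0.0000, 0.0000, 0.0000, 0.0000, 0.0000]  mean=-1.4067  Neff=2.3217  idx=[1, 1, 1, 2, 2, 2, 2, 2, 2, 2, 3, 3]
step 2: w=[0.1173, 0.1173, 0.1173, 0.0926, 0.0926, 0.0926, 0.0926, 0.0926, 0.0926, 0.0926, 0.0001, 0.0001]  mean=-1.7328  Neff=9.8772  idx=[0, 0, 1, 2, 2, 3, 4, 5, 6, 7, 8, 9]

post_mean = -1.7328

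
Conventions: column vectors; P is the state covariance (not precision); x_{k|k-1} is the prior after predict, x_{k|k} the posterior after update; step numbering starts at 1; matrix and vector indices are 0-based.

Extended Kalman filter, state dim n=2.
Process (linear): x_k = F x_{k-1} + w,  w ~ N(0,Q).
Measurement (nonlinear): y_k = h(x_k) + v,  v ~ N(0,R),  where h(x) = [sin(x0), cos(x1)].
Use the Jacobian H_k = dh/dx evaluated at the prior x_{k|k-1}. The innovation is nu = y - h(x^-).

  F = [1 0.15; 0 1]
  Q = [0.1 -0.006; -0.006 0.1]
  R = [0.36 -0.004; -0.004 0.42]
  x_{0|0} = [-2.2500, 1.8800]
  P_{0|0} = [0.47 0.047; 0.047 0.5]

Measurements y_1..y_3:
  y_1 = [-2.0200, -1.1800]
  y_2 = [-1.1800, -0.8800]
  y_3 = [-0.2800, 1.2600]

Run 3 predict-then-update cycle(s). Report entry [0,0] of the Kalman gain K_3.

step 1: x^-=[-1.9680, 1.8800]  P^-=[0.5953 0.1160; 0.1160 0.6000]  H_jac=[-0.3868 0.0000; 0.0000 -0.9526]  S=[0.4491 0.0387; 0.0387 0.9644]  K=[-0.5047 -0.0943; -0.0490 -0.5907]  nu=[-1.0979, -0.8757]  x^+=[-1.3313, 2.4510]  P^+=[0.4687 0.0395; 0.0395 0.2602]
step 2: x^-=[-0.9637, 2.4510]  P^-=[0.5864 0.0725; 0.0725 0.3602]  H_jac=[0.5705 0.0000; 0.0000 -0.6370]  S=[0.5508 -0.0303; -0.0303 0.5662]  K=[0.6046 -0.0492; 0.0529 -0.4025]  nu=[-0.3587, -0.1091]  x^+=[-1.1752, 2.4759]  P^+=[0.3819 0.0362; 0.0362 0.2657]
step 3: x^-=[-0.8038, 2.4759]  P^-=[0.4987 0.0701; 0.0701 0.3657]  H_jac=[0.6940 0.0000; 0.0000 -0.6176]  S=[0.6002 -0.0340; -0.0340 0.5595]  K=[0.5742 -0.0424; 0.0583 -0.4001]  nu=[0.4400, 2.0465]  x^+=[-0.6379, 1.6828]  P^+=[0.2981 0.0326; 0.0326 0.2725]

K[0,0] = 0.5742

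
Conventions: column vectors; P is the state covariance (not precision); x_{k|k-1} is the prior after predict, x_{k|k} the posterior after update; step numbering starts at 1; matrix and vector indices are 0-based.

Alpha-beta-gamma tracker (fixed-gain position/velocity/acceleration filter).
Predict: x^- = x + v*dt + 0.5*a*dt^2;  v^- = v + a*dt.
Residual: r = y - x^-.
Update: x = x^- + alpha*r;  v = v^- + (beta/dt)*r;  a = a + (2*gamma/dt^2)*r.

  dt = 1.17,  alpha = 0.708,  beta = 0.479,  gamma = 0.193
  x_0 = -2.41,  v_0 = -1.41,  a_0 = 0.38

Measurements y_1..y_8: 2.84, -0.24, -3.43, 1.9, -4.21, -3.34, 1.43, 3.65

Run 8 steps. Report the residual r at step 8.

step 1: x_pred=-3.7996  r=6.6396  x^+=0.9012  v^+=1.7529  a^+=2.2522
step 2: x_pred=4.4936  r=-4.7336  x^+=1.1422  v^+=2.4500  a^+=0.9174
step 3: x_pred=4.6367  r=-8.0667  x^+=-1.0745  v^+=0.2209  a^+=-1.3572
step 4: x_pred=-1.7450  r=3.6450  x^+=0.8357  v^+=0.1253  a^+=-0.3294
step 5: x_pred=0.7568  r=-4.9668  x^+=-2.7597  v^+=-2.2935  a^+=-1.7299
step 6: x_pred=-6.6271  r=3.2871  x^+=-4.2998  v^+=-2.9717  a^+=-0.8030
step 7: x_pred=-8.3264  r=9.7564  x^+=-1.4189  v^+=0.0830  a^+=1.9481
step 8: x_pred=0.0116  r=3.6384  x^+=2.5876  v^+=3.8518  a^+=2.9740

resid = 3.6384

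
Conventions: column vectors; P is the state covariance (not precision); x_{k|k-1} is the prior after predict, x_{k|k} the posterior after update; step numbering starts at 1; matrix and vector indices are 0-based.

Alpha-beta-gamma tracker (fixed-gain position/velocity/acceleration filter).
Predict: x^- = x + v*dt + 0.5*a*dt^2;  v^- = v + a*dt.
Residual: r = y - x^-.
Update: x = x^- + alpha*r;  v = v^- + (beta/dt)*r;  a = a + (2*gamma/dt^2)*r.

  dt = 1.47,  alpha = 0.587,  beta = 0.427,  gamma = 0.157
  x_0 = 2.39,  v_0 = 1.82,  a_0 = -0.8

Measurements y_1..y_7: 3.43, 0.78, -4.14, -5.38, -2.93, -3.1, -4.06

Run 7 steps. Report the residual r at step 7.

resid = -2.4358

step 1: x_pred=4.2010  r=-0.7710  x^+=3.7484  v^+=0.4200  a^+=-0.9120
step 2: x_pred=3.3805  r=-2.6005  x^+=1.8540  v^+=-1.6760  a^+=-1.2899
step 3: x_pred=-2.0035  r=-2.1365  x^+=-3.2576  v^+=-4.1928  a^+=-1.6004
step 4: x_pred=-11.1502  r=5.7702  x^+=-7.7631  v^+=-4.8693  a^+=-0.7619
step 5: x_pred=-15.7441  r=12.8141  x^+=-8.2222  v^+=-2.2671  a^+=1.1001
step 6: x_pred=-10.3662  r=7.2662  x^+=-6.1009  v^+=1.4607  a^+=2.1560
step 7: x_pred=-1.6242  r=-2.4358  x^+=-3.0540  v^+=3.9225  a^+=1.8020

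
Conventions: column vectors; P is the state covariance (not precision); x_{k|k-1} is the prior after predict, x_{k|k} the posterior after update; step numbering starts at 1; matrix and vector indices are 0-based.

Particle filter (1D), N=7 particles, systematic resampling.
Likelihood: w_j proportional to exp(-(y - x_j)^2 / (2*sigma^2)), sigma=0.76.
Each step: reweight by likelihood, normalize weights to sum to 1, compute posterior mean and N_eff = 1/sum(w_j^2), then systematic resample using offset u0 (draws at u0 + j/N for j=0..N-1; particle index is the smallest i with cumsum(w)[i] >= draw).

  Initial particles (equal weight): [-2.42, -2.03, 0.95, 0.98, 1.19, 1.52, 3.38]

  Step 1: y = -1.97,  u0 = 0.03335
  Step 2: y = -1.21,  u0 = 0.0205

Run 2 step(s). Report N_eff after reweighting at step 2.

step 1: w=[0.4567, 0.5425, 0.0003, 0.0003, 0.0001, 0.0000, 0.0000]  mean=-2.2059  Neff=1.9883  idx=[0, 0, 0, 1, 1, 1, 1]
step 2: w=[0.0914, 0.0914, 0.0914, 0.1814, 0.1814, 0.1814, 0.1814]  mean=-2.1370  Neff=6.3798  idx=[0, 1, 3, 3, 4, 5, 6]

N_eff = 6.3798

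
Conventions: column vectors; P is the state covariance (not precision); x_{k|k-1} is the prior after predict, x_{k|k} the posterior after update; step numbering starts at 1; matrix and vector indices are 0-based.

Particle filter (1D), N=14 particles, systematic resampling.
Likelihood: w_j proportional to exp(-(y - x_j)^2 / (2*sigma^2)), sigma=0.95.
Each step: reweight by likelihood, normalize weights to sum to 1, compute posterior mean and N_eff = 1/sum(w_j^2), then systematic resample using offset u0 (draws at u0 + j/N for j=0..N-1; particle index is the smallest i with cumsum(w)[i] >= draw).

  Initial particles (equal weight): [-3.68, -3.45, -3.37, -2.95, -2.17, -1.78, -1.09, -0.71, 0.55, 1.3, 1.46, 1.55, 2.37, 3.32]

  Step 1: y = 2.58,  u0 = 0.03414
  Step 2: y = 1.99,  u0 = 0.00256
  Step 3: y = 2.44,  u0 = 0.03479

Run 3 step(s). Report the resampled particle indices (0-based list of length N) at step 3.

resampled_idx = [0, 2, 3, 4, 5, 7, 8, 8, 9, 10, 11, 11, 12, 13]

step 1: w=[0.0000, 0.0000, 0.0000, 0.0000, 0.0000, 0.0000, 0.0002, 0.0008, 0.0311, 0.1231, 0.1523, 0.1695, 0.2978, 0.2253]  mean=2.1151  Neff=4.8202  idx=[9, 9, 10, 10, 11, 11, 11, 12, 12, 12, 12, 13, 13, 13]
step 2: w=[0.0714, 0.0714, 0.0795, 0.0795, 0.0835, 0.0835, 0.0835, 0.0858, 0.0858, 0.0858, 0.0858, 0.0349, 0.0349, 0.0349]  mean=1.9665  Neff=13.0162  idx=[0, 1, 2, 2, 3, 4, 5, 6, 7, 8, 8, 9, 10, 12]
step 3: w=[0.0472, 0.0472, 0.0570, 0.0570, 0.0570, 0.0626, 0.0626, 0.0626, 0.0968, 0.0968, 0.0968, 0.0968, 0.0968, 0.0632]  mean=2.0195  Neff=13.0315  idx=[0, 2, 3, 4, 5, 7, 8, 8, 9, 10, 11, 11, 12, 13]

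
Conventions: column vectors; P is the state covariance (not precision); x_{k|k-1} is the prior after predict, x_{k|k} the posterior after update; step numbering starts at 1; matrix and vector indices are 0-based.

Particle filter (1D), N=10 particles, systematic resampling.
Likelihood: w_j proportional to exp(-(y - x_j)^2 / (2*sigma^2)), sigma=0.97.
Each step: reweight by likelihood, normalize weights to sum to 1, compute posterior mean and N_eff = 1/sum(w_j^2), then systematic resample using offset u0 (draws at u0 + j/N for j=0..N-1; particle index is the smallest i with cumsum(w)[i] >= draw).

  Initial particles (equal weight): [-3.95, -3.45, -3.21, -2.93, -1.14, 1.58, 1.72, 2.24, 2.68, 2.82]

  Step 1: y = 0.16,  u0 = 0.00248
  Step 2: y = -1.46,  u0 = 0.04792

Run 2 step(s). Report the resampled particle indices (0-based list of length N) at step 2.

step 1: w=[0.0001, 0.0008, 0.0020, 0.0053, 0.3418, 0.2874, 0.2302, 0.0842, 0.0287, 0.0195]  mean=0.7559  Neff=3.8356  idx=[2, 4, 4, 4, 5, 5, 5, 6, 6, 7]
step 2: w=[0.0640, 0.3085, 0.3085, 0.3085, 0.0024, 0.0024, 0.0024, 0.0015, 0.0015, 0.0002]  mean=-1.2435  Neff=3.4522  idx=[0, 1, 1, 1, 2, 2, 2, 3, 3, 3]

resampled_idx = [0, 1, 1, 1, 2, 2, 2, 3, 3, 3]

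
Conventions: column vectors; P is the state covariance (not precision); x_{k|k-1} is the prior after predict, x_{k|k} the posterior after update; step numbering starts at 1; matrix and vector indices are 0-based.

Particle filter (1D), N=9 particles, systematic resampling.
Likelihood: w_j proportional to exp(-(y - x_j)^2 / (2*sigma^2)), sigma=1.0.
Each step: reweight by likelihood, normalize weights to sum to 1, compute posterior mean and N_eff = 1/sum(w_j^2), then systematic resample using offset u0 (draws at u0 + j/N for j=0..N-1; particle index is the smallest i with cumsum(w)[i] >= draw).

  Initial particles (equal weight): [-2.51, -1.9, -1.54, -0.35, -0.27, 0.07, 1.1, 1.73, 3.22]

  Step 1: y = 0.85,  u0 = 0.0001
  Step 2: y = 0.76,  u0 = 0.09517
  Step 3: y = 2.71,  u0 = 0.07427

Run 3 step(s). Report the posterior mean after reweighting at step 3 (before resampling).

step 1: w=[0.0010, 0.0064, 0.0162, 0.1371, 0.1504, 0.2078, 0.2730, 0.1912, 0.0170]  mean=0.5720  Neff=5.0959  idx=[0, 3, 4, 5, 5, 6, 6, 6, 7]
step 2: w=[0.0008, 0.0876, 0.0954, 0.1278, 0.1278, 0.1531, 0.1531, 0.1531, 0.1013]  mean=0.6400  Neff=7.6909  idx=[2, 3, 4, 4, 5, 6, 7, 7, 8]
step 3: w=[0.0065, 0.0169, 0.0169, 0.0169, 0.1506, 0.1506, 0.1506, 0.1506, 0.3405]  mean=1.2535  Neff=4.8180  idx=[4, 4, 5, 6, 7, 7, 8, 8, 8]

post_mean = 1.2535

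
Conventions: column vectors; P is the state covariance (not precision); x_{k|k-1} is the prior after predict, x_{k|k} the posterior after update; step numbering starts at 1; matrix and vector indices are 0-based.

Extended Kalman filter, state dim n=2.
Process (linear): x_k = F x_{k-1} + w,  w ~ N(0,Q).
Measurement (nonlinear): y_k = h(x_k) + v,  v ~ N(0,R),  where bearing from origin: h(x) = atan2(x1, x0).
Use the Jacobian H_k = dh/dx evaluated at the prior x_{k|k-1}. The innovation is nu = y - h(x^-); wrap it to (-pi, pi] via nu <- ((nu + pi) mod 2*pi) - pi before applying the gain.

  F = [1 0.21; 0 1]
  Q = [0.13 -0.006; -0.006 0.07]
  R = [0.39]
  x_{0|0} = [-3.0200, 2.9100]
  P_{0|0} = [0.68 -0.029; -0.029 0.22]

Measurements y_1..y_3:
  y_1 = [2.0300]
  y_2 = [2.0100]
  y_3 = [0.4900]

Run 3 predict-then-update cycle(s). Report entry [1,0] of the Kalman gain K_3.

K[1,0] = -0.1409

step 1: x^-=[-2.4089, 2.9100]  P^-=[0.8075 0.0112; 0.0112 0.2900]  H_jac=[-0.2039 -0.1688]  S=[0.4326]  K=[-0.3850; -0.1184]  nu=[-0.2323]  x^+=[-2.3195, 2.9375]  P^+=[0.7434 -0.0085; -0.0085 0.2839]
step 2: x^-=[-1.7026, 2.9375]  P^-=[0.8823 0.0451; 0.0451 0.3539]  H_jac=[-0.2548 -0.1477]  S=[0.4584]  K=[-0.5050; -0.1391]  nu=[-0.0861]  x^+=[-1.6591, 2.9495]  P^+=[0.7654 0.0129; 0.0129 0.3451]
step 3: x^-=[-1.0397, 2.9495]  P^-=[0.9161 0.0794; 0.0794 0.4151]  H_jac=[-0.3016 -0.1063]  S=[0.4831]  K=[-0.5893; -0.1409]  nu=[-1.4197]  x^+=[-0.2031, 3.1495]  P^+=[0.7483 0.0393; 0.0393 0.4055]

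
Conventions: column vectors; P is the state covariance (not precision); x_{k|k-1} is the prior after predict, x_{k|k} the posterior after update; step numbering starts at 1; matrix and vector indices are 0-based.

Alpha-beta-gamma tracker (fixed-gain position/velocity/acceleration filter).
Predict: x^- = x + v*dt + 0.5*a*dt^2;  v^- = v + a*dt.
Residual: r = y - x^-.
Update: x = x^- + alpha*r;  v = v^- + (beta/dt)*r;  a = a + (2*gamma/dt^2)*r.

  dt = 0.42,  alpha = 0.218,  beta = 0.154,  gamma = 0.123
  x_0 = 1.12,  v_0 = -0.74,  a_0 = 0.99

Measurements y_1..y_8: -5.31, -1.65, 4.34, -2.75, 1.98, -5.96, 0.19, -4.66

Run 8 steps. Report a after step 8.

a_post = -14.0636

step 1: x_pred=0.8965  r=-6.2065  x^+=-0.4565  v^+=-2.5999  a^+=-7.6653
step 2: x_pred=-2.2246  r=0.5746  x^+=-2.0993  v^+=-5.6087  a^+=-6.8641
step 3: x_pred=-5.0604  r=9.4004  x^+=-3.0111  v^+=-5.0448  a^+=6.2453
step 4: x_pred=-4.5791  r=1.8291  x^+=-4.1803  v^+=-1.7511  a^+=8.7960
step 5: x_pred=-4.1400  r=6.1200  x^+=-2.8059  v^+=4.1872  a^+=17.3307
step 6: x_pred=0.4813  r=-6.4413  x^+=-0.9229  v^+=9.1043  a^+=8.3479
step 7: x_pred=3.6372  r=-3.4472  x^+=2.8857  v^+=11.3464  a^+=3.5406
step 8: x_pred=7.9635  r=-12.6235  x^+=5.2116  v^+=8.2049  a^+=-14.0636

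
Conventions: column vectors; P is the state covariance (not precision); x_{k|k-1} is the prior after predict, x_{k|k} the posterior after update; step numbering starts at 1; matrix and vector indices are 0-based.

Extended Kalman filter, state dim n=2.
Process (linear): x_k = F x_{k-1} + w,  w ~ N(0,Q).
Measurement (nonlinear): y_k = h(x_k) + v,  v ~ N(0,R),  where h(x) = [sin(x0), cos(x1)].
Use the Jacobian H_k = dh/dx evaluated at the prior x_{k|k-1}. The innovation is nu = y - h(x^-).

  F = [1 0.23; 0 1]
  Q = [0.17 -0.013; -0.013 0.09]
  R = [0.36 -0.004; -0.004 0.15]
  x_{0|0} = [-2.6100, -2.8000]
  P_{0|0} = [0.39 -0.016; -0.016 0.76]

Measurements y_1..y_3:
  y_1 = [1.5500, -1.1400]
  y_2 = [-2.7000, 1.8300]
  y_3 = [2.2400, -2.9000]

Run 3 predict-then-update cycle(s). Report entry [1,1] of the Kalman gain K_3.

step 1: x^-=[-3.2540, -2.8000]  P^-=[0.5928 0.1458; 0.1458 0.8500]  H_jac=[-0.9937 0.0000; 0.0000 0.3350]  S=[0.9454 -0.0525; -0.0525 0.2454]  K=[-0.6194 0.0664; -0.0898 1.1411]  nu=[1.4378, -0.1978]  x^+=[-4.1578, -3.1549]  P^+=[0.2247 0.0371; 0.0371 0.5121]
step 2: x^-=[-4.8834, -3.1549]  P^-=[0.4389 0.1419; 0.1419 0.6021]  H_jac=[0.1702 0.0000; 0.0000 -0.0133]  S=[0.3727 -0.0043; -0.0043 0.1501]  K=[0.2003 -0.0068; 0.0642 -0.0514]  nu=[-3.6854, 2.8299]  x^+=[-5.6408, -3.5369]  P^+=[0.4239 0.1370; 0.1370 0.6001]
step 3: x^-=[-6.4543, -3.5369]  P^-=[0.6887 0.2620; 0.2620 0.6901]  H_jac=[0.9854 0.0000; 0.0000 -0.3851]  S=[1.0287 -0.1034; -0.1034 0.2523]  K=[0.6461 -0.1351; 0.1514 -0.9911]  nu=[2.4103, -1.9771]  x^+=[-4.6300, -1.2125]  P^+=[0.2366 0.0593; 0.0593 0.3876]

K[1,1] = -0.9911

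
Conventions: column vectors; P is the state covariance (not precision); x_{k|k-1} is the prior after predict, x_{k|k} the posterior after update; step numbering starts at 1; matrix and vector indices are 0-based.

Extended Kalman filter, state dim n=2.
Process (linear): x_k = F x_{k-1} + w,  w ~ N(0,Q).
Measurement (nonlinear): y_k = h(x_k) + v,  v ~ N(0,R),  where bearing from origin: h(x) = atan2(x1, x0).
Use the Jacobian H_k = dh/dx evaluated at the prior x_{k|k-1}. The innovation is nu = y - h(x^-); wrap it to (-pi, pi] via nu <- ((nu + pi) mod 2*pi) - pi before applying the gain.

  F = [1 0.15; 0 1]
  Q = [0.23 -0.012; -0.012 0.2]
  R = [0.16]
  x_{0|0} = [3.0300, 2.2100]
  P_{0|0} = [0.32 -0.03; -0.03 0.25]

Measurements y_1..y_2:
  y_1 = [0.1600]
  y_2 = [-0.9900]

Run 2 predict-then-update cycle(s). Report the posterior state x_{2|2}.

step 1: x^-=[3.3615, 2.2100]  P^-=[0.5466 -0.0045; -0.0045 0.4500]  H_jac=[-0.1366 0.2077]  S=[0.1899]  K=[-0.3981; 0.4955]  nu=[-0.4216]  x^+=[3.5293, 2.0011]  P^+=[0.5165 0.0330; 0.0330 0.4034]
step 2: x^-=[3.8295, 2.0011]  P^-=[0.7655 0.0815; 0.0815 0.6034]  H_jac=[-0.1072 0.2051]  S=[0.1906]  K=[-0.3428; 0.6035]  nu=[-1.4715]  x^+=[4.3340, 1.1130]  P^+=[0.7431 0.1209; 0.1209 0.5340]

x_post = [4.3340, 1.1130]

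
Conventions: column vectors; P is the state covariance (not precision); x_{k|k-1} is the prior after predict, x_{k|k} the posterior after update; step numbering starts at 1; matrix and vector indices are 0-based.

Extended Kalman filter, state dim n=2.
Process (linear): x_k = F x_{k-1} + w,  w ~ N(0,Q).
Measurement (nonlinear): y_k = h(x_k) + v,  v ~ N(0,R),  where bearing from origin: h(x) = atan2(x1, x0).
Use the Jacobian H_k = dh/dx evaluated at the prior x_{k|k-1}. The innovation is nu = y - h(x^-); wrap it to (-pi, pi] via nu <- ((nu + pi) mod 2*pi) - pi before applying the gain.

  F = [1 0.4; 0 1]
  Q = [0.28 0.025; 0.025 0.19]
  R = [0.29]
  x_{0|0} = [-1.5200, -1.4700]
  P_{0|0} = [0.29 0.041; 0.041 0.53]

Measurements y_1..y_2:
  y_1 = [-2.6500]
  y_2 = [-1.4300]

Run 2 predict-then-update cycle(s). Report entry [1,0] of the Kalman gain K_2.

K[1,0] = -0.4484

step 1: x^-=[-2.1080, -1.4700]  P^-=[0.6876 0.2780; 0.2780 0.7200]  H_jac=[0.2226 -0.3192]  S=[0.3579]  K=[0.1797; -0.4692]  nu=[-0.1173]  x^+=[-2.1291, -1.4149]  P^+=[0.6760 0.3082; 0.3082 0.6412]
step 2: x^-=[-2.6951, -1.4149]  P^-=[1.3052 0.5897; 0.5897 0.8312]  H_jac=[0.1527 -0.2909]  S=[0.3384]  K=[0.0822; -0.4484]  nu=[1.2281]  x^+=[-2.5942, -1.9656]  P^+=[1.3029 0.6021; 0.6021 0.7632]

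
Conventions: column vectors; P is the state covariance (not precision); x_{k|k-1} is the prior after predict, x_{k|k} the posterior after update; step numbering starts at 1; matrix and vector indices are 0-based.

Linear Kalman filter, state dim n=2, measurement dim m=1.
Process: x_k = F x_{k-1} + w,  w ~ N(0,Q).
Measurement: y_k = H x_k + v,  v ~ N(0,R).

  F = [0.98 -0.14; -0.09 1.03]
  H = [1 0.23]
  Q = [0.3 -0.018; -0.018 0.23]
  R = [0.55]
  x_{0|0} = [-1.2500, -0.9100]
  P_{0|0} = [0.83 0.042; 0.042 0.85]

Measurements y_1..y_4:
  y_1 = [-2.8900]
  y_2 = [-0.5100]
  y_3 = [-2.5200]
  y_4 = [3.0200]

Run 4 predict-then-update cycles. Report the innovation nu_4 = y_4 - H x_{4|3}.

step 1: x^-=[-1.0976, -0.8248]  P^-=[1.1023 -0.1709; -0.1709 1.1307]  S=[1.6335]  K=[0.6507; 0.0546]  nu=[-1.6027]  x^+=[-2.1405, -0.9123]  P^+=[0.4106 -0.2289; -0.2289 1.1258]
step 2: x^-=[-1.9700, -0.7470]  P^-=[0.7792 -0.4505; -0.4505 1.4702]  S=[1.1997]  K=[0.5631; -0.0937]  nu=[1.6318]  x^+=[-1.0511, -0.8999]  P^+=[0.3988 -0.3872; -0.3872 1.4596]
step 3: x^-=[-0.9041, -0.8323]  P^-=[0.8178 -0.6594; -0.6594 1.8535]  S=[1.1626]  K=[0.5730; -0.2005]  nu=[-1.4245]  x^+=[-1.7204, -0.5467]  P^+=[0.4361 -0.5258; -0.5258 1.8068]
step 4: x^-=[-1.6094, -0.4083]  P^-=[0.8985 -0.8544; -0.8544 2.2479]  S=[1.1744]  K=[0.5978; -0.2873]  nu=[4.7233]  x^+=[1.2140, -1.7652]  P^+=[0.4789 -0.6527; -0.6527 2.1509]

innov = [4.7233]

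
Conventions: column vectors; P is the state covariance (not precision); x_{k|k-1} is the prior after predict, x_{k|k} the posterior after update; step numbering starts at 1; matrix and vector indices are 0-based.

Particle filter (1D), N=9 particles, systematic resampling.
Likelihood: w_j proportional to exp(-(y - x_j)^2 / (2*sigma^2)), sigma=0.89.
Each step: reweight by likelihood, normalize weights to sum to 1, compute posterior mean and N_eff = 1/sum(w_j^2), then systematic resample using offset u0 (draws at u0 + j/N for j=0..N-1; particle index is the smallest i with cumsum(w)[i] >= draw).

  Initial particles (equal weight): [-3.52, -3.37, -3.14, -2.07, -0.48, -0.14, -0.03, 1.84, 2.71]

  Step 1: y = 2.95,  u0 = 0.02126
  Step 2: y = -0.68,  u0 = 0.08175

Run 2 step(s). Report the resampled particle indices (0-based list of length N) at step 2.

step 1: w=[0.0000, 0.0000, 0.0000, 0.0000, 0.0004, 0.0017, 0.0026, 0.3212, 0.6741]  mean=2.4174  Neff=1.7933  idx=[7, 7, 7, 8, 8, 8, 8, 8, 8]
step 2: w=[0.3092, 0.3092, 0.3092, 0.0120, 0.0120, 0.0120, 0.0120, 0.0120, 0.0120]  mean=1.9029  Neff=3.4750  idx=[0, 0, 0, 1, 1, 2, 2, 2, 6]

resampled_idx = [0, 0, 0, 1, 1, 2, 2, 2, 6]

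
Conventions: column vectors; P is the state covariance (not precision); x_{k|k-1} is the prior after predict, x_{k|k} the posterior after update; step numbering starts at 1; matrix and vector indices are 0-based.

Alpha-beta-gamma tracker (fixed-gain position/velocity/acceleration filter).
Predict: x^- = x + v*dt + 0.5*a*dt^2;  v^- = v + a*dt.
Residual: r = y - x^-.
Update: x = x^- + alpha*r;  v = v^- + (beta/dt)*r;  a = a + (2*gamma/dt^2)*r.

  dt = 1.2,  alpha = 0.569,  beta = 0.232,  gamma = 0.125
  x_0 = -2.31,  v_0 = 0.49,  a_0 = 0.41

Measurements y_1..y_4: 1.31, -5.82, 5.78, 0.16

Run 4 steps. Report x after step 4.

x_post = 2.3080

step 1: x_pred=-1.4268  r=2.7368  x^+=0.1304  v^+=1.5111  a^+=0.8851
step 2: x_pred=2.5811  r=-8.4011  x^+=-2.1991  v^+=0.9491  a^+=-0.5734
step 3: x_pred=-1.4731  r=7.2531  x^+=2.6539  v^+=1.6633  a^+=0.6858
step 4: x_pred=5.1437  r=-4.9837  x^+=2.3080  v^+=1.5228  a^+=-0.1794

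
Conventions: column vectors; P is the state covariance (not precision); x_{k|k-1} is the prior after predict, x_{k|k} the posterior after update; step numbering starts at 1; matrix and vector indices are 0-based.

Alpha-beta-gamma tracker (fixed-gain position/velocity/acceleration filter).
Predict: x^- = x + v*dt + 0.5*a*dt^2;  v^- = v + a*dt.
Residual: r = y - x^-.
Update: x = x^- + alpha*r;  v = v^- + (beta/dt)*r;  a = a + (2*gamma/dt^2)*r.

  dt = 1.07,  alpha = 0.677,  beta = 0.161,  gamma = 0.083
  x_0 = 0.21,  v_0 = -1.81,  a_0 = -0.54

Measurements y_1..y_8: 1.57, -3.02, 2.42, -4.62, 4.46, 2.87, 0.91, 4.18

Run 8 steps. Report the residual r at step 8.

step 1: x_pred=-2.0358  r=3.6058  x^+=0.4053  v^+=-1.8452  a^+=-0.0172
step 2: x_pred=-1.5789  r=-1.4411  x^+=-2.5545  v^+=-2.0805  a^+=-0.2261
step 3: x_pred=-4.9101  r=7.3301  x^+=0.0524  v^+=-1.2195  a^+=0.8367
step 4: x_pred=-0.7735  r=-3.8465  x^+=-3.3776  v^+=-0.9030  a^+=0.2790
step 5: x_pred=-4.1841  r=8.6441  x^+=1.6679  v^+=0.6961  a^+=1.5323
step 6: x_pred=3.2899  r=-0.4199  x^+=3.0056  v^+=2.2725  a^+=1.4714
step 7: x_pred=6.2795  r=-5.3695  x^+=2.6443  v^+=3.0389  a^+=0.6929
step 8: x_pred=6.2926  r=-2.1126  x^+=4.8624  v^+=3.4624  a^+=0.3866

resid = -2.1126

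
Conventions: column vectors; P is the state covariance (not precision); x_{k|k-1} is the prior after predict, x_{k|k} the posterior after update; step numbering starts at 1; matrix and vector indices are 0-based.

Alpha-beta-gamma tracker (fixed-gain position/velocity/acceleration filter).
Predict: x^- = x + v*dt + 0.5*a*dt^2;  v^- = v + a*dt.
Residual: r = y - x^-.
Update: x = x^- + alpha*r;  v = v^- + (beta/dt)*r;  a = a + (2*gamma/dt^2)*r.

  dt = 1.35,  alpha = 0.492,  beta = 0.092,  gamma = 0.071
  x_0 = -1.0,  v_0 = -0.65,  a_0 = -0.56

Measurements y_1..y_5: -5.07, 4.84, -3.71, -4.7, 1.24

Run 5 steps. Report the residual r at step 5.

resid = 8.3749

step 1: x_pred=-2.3878  r=-2.6822  x^+=-3.7074  v^+=-1.5888  a^+=-0.7690
step 2: x_pred=-6.5530  r=11.3930  x^+=-0.9477  v^+=-1.8505  a^+=0.1187
step 3: x_pred=-3.3377  r=-0.3723  x^+=-3.5209  v^+=-1.7156  a^+=0.0897
step 4: x_pred=-5.7552  r=1.0552  x^+=-5.2360  v^+=-1.5226  a^+=0.1719
step 5: x_pred=-7.1349  r=8.3749  x^+=-3.0145  v^+=-0.7198  a^+=0.8244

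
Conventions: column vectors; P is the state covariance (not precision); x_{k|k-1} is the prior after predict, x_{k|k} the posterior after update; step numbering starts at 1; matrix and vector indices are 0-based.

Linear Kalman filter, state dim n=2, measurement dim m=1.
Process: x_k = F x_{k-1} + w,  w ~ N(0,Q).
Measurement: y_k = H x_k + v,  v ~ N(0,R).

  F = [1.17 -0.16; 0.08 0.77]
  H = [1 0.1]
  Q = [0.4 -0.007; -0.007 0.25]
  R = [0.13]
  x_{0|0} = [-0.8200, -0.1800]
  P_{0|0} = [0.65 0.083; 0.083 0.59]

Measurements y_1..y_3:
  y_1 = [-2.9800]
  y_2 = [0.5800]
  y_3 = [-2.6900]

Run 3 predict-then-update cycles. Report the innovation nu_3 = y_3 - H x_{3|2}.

innov = [-2.7183]

step 1: x^-=[-0.9306, -0.2042]  P^-=[1.2738 0.0549; 0.0549 0.6142]  S=[1.4209]  K=[0.9003; 0.0818]  nu=[-2.0290]  x^+=[-2.7573, -0.3702]  P^+=[0.1220 -0.0498; -0.0498 0.6047]
step 2: x^-=[-3.1669, -0.5057]  P^-=[0.6012 -0.1143; -0.1143 0.6032]  S=[0.7143]  K=[0.8256; -0.0756]  nu=[3.7974]  x^+=[-0.0318, -0.7928]  P^+=[0.1143 -0.0697; -0.0697 0.5991]
step 3: x^-=[0.0896, -0.6130]  P^-=[0.5979 -0.1320; -0.1320 0.5973]  S=[0.7075]  K=[0.8265; -0.1022]  nu=[-2.7183]  x^+=[-2.1570, -0.3352]  P^+=[0.1147 -0.0723; -0.0723 0.5899]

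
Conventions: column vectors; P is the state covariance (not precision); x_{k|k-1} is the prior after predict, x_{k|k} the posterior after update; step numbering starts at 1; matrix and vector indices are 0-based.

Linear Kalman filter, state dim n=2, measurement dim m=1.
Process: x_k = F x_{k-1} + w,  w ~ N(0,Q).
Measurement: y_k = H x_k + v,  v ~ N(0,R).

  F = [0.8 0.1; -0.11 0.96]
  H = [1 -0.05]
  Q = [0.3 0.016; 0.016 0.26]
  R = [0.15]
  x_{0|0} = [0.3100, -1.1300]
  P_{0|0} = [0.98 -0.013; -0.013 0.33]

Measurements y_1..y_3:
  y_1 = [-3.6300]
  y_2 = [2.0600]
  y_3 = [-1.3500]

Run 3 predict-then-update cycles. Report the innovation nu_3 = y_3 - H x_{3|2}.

innov = [-1.9486]

step 1: x^-=[0.1350, -1.1189]  P^-=[0.9284 -0.0484; -0.0484 0.5787]  S=[1.0847]  K=[0.8581; -0.0713]  nu=[-3.8209]  x^+=[-3.1439, -0.8465]  P^+=[0.1296 0.0180; 0.0180 0.5732]
step 2: x^-=[-2.5998, -0.4668]  P^-=[0.3916 0.0732; 0.0732 0.7861]  S=[0.5362]  K=[0.7234; 0.0633]  nu=[4.6365]  x^+=[0.7543, -0.1735]  P^+=[0.1109 0.0487; 0.0487 0.7839]
step 3: x^-=[0.5861, -0.2495]  P^-=[0.3866 0.1183; 0.1183 0.9735]  S=[0.5272]  K=[0.7221; 0.1321]  nu=[-1.9486]  x^+=[-0.8210, -0.5070]  P^+=[0.1117 0.0680; 0.0680 0.9643]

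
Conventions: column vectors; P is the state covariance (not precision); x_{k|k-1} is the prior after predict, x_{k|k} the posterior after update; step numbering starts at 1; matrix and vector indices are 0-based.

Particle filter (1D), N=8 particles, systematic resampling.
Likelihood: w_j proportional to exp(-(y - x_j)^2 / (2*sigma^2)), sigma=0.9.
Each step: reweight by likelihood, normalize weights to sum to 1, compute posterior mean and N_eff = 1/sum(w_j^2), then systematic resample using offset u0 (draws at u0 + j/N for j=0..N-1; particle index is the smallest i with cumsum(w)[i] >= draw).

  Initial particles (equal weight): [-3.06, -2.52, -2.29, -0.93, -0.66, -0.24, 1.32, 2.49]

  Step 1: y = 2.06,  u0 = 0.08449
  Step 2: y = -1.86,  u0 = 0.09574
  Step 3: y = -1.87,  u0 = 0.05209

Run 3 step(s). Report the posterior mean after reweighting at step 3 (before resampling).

step 1: w=[0.0000, 0.0000, 0.0000, 0.0024, 0.0063, 0.0230, 0.4302, 0.5381]  mean=1.8958  Neff=2.1045  idx=[6, 6, 6, 6, 7, 7, 7, 7]
step 2: w=[0.2489, 0.2489, 0.2489, 0.2489, 0.0011, 0.0011, 0.0011, 0.0011]  mean=1.3251  Neff=4.0348  idx=[0, 0, 1, 1, 2, 2, 3, 3]
step 3: w=[0.1250, 0.1250, 0.1250, 0.1250, 0.1250, 0.1250, 0.1250, 0.1250]  mean=1.3200  Neff=8.0000  idx=[0, 1, 2, 3, 4, 5, 6, 7]

post_mean = 1.3200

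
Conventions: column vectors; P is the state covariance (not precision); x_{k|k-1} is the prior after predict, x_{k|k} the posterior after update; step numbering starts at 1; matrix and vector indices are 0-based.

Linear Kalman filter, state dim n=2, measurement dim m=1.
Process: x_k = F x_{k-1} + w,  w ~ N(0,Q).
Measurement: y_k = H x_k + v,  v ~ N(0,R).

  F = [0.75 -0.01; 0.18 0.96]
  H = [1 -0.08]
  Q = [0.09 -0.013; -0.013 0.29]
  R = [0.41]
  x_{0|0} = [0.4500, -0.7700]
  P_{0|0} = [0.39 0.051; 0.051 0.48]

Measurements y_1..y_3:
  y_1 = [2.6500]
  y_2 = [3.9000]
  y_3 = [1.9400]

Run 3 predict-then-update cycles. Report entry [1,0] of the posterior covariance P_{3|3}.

P_post[1,0] = 0.0562

step 1: x^-=[0.3452, -0.6582]  P^-=[0.3087 0.0717; 0.0717 0.7626]  S=[0.7121]  K=[0.4254; 0.0150]  nu=[2.2521]  x^+=[1.3033, -0.6245]  P^+=[0.1798 0.0671; 0.0671 0.7625]
step 2: x^-=[0.9837, -0.3649]  P^-=[0.1902 0.0522; 0.0522 1.0217]  S=[0.5984]  K=[0.3109; -0.0494]  nu=[2.8871]  x^+=[1.8812, -0.5076]  P^+=[0.1324 0.0614; 0.0614 1.0203]
step 3: x^-=[1.4160, -0.1486]  P^-=[0.1636 0.0391; 0.0391 1.2558]  S=[0.5754]  K=[0.2789; -0.1066]  nu=[0.5121]  x^+=[1.5589, -0.2032]  P^+=[0.1189 0.0562; 0.0562 1.2492]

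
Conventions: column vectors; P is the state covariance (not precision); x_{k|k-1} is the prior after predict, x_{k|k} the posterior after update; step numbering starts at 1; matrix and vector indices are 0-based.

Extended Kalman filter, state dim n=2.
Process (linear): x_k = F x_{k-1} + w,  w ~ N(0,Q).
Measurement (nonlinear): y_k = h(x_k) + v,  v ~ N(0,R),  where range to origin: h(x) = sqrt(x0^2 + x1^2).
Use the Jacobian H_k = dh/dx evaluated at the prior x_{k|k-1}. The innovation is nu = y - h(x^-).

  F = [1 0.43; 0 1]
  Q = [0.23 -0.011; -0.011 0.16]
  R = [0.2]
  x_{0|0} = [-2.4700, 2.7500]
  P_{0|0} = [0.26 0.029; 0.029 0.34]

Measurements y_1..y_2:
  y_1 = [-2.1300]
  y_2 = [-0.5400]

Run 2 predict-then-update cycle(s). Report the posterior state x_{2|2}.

step 1: x^-=[-1.2875, 2.7500]  P^-=[0.5778 0.1642; 0.1642 0.5000]  H_jac=[-0.4240 0.9057]  S=[0.5879]  K=[-0.1638; 0.6518]  nu=[-5.1665]  x^+=[-0.4413, -0.6177]  P^+=[0.5620 0.2270; 0.2270 0.2502]
step 2: x^-=[-0.7069, -0.6177]  P^-=[1.0335 0.3236; 0.3236 0.4102]  H_jac=[-0.7530 -0.6580]  S=[1.2843]  K=[-0.7718; -0.3999]  nu=[-1.4788]  x^+=[0.4343, -0.0264]  P^+=[0.2686 -0.0728; -0.0728 0.2048]

x_post = [0.4343, -0.0264]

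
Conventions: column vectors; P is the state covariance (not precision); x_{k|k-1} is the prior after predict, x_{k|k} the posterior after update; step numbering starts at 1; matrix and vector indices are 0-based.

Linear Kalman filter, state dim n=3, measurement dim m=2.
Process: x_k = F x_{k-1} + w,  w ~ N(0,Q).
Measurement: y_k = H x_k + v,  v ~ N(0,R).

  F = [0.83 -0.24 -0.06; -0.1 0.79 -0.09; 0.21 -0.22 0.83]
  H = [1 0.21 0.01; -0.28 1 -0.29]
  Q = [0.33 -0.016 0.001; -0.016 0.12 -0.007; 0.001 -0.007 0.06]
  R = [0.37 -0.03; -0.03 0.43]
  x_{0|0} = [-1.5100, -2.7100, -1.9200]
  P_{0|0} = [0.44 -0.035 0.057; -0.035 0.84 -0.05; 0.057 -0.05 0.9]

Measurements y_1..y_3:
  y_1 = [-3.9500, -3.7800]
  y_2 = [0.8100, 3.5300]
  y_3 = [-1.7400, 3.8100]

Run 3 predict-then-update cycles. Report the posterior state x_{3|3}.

step 1: x^-=[-0.4877, -1.8171, -1.3145]  P^-=[0.6916 -0.2333 0.1332; -0.2333 0.6696 -0.2756; 0.1332 -0.2756 0.7814]  S=[0.9947 -0.3299; -0.3299 1.5317]  K=[0.5886 -0.1772; 0.0866 0.5507; -0.0358 -0.3600]  nu=[-3.0676, -2.4807]  x^+=[-1.8535, -3.4489, -0.3118]  P^+=[0.2301 -0.0327 -0.0113; -0.0327 0.2292 0.0143; -0.0113 0.0143 0.5902]
step 2: x^-=[-0.6920, -2.5112, 0.1107]  P^-=[0.5184 -0.0972 0.0211; -0.0972 0.2730 -0.0911; 0.0211 -0.0911 0.4817]  S=[0.8597 -0.2122; -0.2122 0.8949]  K=[0.5427 -0.1489; 0.0454 0.3758; -0.0610 -0.2790]  nu=[2.0282, 5.8795]  x^+=[-0.4669, -0.2097, -1.6531]  P^+=[0.2110 -0.0264 -0.0178; -0.0264 0.1521 -0.0025; -0.0178 -0.0025 0.4161]
step 3: x^-=[-0.2380, 0.0298, -1.4240]  P^-=[0.4979 -0.0768 0.0196; -0.0768 0.2246 -0.0738; 0.0196 -0.0738 0.3604]  S=[0.8456 -0.1975; -0.1975 0.8129]  K=[0.5366 -0.1425; 0.0435 0.3396; -0.0463 -0.2373]  nu=[-1.4940, 3.3006]  x^+=[-1.5102, 1.0859, -2.1381]  P^+=[0.2076 -0.0224 -0.0107; -0.0224 0.1351 -0.0117; -0.0107 -0.0117 0.3172]

x_post = [-1.5102, 1.0859, -2.1381]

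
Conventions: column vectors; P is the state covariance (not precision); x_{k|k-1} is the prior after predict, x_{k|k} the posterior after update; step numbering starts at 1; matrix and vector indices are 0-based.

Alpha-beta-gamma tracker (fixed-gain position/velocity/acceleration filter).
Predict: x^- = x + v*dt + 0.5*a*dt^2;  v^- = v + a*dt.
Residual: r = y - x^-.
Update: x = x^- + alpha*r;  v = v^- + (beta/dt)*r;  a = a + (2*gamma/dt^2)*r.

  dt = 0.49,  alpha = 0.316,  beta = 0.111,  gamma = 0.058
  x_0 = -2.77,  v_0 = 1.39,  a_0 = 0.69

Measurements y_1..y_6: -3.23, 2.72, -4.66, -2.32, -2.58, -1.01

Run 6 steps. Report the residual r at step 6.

resid = 0.2999

step 1: x_pred=-2.0061  r=-1.2239  x^+=-2.3928  v^+=1.4508  a^+=0.0987
step 2: x_pred=-1.6701  r=4.3901  x^+=-0.2828  v^+=2.4937  a^+=2.2197
step 3: x_pred=1.2056  r=-5.8656  x^+=-0.6480  v^+=2.2526  a^+=-0.6142
step 4: x_pred=0.3821  r=-2.7021  x^+=-0.4718  v^+=1.3395  a^+=-1.9196
step 5: x_pred=-0.0459  r=-2.5341  x^+=-0.8466  v^+=-0.1752  a^+=-3.1440
step 6: x_pred=-1.3099  r=0.2999  x^+=-1.2151  v^+=-1.6478  a^+=-2.9991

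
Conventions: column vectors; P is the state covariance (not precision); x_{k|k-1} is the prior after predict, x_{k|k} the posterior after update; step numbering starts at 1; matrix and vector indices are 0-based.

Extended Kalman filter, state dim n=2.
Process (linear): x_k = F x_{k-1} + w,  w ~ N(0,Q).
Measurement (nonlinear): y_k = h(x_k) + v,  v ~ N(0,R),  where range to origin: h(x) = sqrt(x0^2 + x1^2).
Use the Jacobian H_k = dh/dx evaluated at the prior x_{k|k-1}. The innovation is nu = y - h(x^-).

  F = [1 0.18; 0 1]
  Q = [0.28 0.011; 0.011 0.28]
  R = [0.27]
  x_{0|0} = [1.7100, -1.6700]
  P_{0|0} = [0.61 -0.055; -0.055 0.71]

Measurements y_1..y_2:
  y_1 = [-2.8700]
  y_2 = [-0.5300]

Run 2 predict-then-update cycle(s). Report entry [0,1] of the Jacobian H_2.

H_jac[0,1] = 0.9231

step 1: x^-=[1.4094, -1.6700]  P^-=[0.8932 0.0838; 0.0838 0.9900]  H_jac=[0.6450 -0.7642]  S=[1.1371]  K=[0.4503; -0.6178]  nu=[-5.0552]  x^+=[-0.8669, 1.4532]  P^+=[0.6626 0.4001; 0.4001 0.5560]
step 2: x^-=[-0.6054, 1.4532]  P^-=[1.1047 0.5112; 0.5112 0.8360]  H_jac=[-0.3846 0.9231]  S=[0.7828]  K=[0.0602; 0.7347]  nu=[-2.1042]  x^+=[-0.7320, -0.0928]  P^+=[1.1019 0.4766; 0.4766 0.4134]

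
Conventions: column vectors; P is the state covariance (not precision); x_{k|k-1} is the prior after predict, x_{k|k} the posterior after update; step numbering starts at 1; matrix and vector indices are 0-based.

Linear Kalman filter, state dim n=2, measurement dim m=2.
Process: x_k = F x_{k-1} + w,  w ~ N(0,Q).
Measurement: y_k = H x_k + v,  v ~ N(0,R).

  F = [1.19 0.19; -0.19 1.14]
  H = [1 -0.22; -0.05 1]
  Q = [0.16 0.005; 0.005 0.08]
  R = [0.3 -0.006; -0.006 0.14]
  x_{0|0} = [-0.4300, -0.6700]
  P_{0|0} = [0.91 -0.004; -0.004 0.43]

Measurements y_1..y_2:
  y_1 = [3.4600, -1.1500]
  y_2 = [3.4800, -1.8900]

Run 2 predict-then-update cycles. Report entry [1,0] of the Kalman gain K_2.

step 1: x^-=[-0.6390, -0.6821]  P^-=[1.4624 -0.1129; -0.1129 0.6734]  S=[1.8446 -0.3414; -0.3414 0.8284]  K=[0.8278 0.1166; 0.0110 0.8243]  nu=[3.9489, -0.4998]  x^+=[2.5717, -1.0505]  P^+=[0.2529 0.0240; 0.0240 0.1165]
step 2: x^-=[2.8607, -1.6862]  P^-=[0.5332 0.0048; 0.0048 0.2302]  S=[0.8423 -0.0785; -0.0785 0.3710]  K=[0.6389 0.0761; 0.0033 0.6204]  nu=[0.2483, -0.0608]  x^+=[3.0148, -1.7231]  P^+=[0.1949 0.0166; 0.0166 0.0877]

K[1,0] = 0.0033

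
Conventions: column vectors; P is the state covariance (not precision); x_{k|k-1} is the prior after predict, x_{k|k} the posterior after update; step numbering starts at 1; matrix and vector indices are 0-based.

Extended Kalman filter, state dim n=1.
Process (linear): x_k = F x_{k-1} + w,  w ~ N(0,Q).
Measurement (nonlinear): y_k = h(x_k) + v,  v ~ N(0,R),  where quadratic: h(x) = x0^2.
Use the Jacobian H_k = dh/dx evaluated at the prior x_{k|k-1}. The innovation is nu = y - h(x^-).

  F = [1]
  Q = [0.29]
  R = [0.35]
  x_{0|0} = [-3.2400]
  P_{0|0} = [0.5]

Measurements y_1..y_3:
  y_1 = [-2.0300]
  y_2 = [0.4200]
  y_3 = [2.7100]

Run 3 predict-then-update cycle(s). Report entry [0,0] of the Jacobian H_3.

H_jac[0,0] = -1.7877

step 1: x^-=[-3.2400]  P^-=[0.7900]  H_jac=[-6.4800]  S=[33.5224]  K=[-0.1527]  nu=[-12.5276]  x^+=[-1.3269]  P^+=[0.0082]
step 2: x^-=[-1.3269]  P^-=[0.2982]  H_jac=[-2.6538]  S=[2.4505]  K=[-0.3230]  nu=[-1.3407]  x^+=[-0.8939]  P^+=[0.0426]
step 3: x^-=[-0.8939]  P^-=[0.3326]  H_jac=[-1.7877]  S=[1.4130]  K=[-0.4208]  nu=[1.9110]  x^+=[-1.6980]  P^+=[0.0824]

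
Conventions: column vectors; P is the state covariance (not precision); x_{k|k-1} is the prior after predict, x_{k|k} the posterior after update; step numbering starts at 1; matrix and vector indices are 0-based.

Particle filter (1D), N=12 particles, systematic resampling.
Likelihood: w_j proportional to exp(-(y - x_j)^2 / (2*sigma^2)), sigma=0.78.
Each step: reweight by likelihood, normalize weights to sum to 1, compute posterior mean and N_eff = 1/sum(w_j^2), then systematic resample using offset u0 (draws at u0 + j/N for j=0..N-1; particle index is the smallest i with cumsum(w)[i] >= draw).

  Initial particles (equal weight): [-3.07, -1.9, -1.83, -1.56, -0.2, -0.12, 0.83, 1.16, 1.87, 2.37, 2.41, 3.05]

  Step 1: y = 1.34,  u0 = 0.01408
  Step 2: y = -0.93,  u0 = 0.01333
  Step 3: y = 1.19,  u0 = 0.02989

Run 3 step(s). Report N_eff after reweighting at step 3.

step 1: w=[0.0000, 0.0000, 0.0001, 0.0003, 0.0376, 0.0458, 0.2130, 0.2568, 0.2094, 0.1103, 0.1029, 0.0239]  mean=1.4349  Neff=5.4942  idx=[4, 6, 6, 6, 7, 7, 7, 8, 8, 9, 9, 10]
step 2: w=[0.6674, 0.0811, 0.0811, 0.0811, 0.0285, 0.0285, 0.0285, 0.0016, 0.0016, 0.0001, 0.0001, 0.0001]  mean=0.1748  Neff=2.1386  idx=[0, 0, 0, 0, 0, 0, 0, 0, 1, 2, 3, 4]
step 3: w=[0.0383, 0.0383, 0.0383, 0.0383, 0.0383, 0.0383, 0.0383, 0.0383, 0.1686, 0.1686, 0.1686, 0.1874]  mean=0.5760  Neff=7.5645  idx=[0, 2, 5, 7, 8, 8, 9, 9, 10, 10, 11, 11]

N_eff = 7.5645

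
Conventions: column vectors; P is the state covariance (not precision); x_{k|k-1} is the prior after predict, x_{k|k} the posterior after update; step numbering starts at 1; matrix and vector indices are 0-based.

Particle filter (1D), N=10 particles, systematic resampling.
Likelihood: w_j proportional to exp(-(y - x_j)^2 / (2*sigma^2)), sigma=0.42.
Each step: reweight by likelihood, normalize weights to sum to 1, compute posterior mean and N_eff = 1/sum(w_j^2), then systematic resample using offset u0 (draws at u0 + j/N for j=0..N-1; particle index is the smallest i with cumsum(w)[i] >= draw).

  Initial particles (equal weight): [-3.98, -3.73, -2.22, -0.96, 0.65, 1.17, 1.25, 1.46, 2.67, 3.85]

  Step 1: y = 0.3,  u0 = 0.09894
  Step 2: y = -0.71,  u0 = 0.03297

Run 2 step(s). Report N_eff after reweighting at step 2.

step 1: w=[0.0000, 0.0000, 0.0000, 0.0119, 0.7564, 0.1253, 0.0829, 0.0236, 0.0000, 0.0000]  mean=0.7649  Neff=1.6798  idx=[4, 4, 4, 4, 4, 4, 4, 5, 6, 7]
step 2: w=[0.1426, 0.1426, 0.1426, 0.1426, 0.1426, 0.1426, 0.1426, 0.0012, 0.0005, 0.0000]  mean=0.6510  Neff=7.0245  idx=[0, 0, 1, 2, 3, 3, 4, 5, 5, 6]

N_eff = 7.0245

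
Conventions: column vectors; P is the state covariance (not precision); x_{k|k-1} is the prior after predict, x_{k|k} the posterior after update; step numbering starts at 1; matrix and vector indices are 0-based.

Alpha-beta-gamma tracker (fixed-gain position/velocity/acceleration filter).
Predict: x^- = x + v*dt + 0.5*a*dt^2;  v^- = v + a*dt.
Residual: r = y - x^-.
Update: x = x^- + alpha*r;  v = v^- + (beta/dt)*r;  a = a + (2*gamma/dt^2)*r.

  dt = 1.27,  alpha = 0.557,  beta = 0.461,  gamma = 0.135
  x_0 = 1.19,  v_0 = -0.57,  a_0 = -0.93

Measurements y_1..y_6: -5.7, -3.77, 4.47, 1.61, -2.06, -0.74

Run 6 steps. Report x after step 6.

step 1: x_pred=-0.2839  r=-5.4161  x^+=-3.3007  v^+=-3.7171  a^+=-1.8367
step 2: x_pred=-9.5026  r=5.7326  x^+=-6.3095  v^+=-3.9688  a^+=-0.8770
step 3: x_pred=-12.0572  r=16.5272  x^+=-2.8515  v^+=0.9166  a^+=1.8896
step 4: x_pred=-0.1635  r=1.7735  x^+=0.8243  v^+=3.9602  a^+=2.1865
step 5: x_pred=7.6171  r=-9.6771  x^+=2.2270  v^+=3.2244  a^+=0.5666
step 6: x_pred=6.7788  r=-7.5188  x^+=2.5908  v^+=1.2146  a^+=-0.6921

x_post = 2.5908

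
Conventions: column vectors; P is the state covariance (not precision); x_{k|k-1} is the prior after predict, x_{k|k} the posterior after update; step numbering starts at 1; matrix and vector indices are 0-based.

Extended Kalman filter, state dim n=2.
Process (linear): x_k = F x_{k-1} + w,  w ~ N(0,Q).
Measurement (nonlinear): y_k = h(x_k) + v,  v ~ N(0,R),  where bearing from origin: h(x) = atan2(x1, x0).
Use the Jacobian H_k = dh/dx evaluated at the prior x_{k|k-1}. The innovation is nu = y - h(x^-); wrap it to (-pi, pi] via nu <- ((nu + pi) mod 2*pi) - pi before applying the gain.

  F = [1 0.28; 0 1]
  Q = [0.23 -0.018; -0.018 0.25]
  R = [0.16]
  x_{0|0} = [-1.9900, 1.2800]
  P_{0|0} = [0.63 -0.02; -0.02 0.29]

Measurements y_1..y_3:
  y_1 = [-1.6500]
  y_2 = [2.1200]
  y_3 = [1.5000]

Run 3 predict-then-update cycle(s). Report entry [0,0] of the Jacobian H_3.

step 1: x^-=[-1.6316, 1.2800]  P^-=[0.8715 0.0432; 0.0432 0.5400]  H_jac=[-0.2976 -0.3794]  S=[0.3247]  K=[-0.8494; -0.6706]  nu=[2.1568]  x^+=[-3.4636, -0.1663]  P^+=[0.6373 -0.1417; -0.1417 0.3940]
step 2: x^-=[-3.5102, -0.1663]  P^-=[0.8188 -0.0494; -0.0494 0.6440]  H_jac=[0.0135 -0.2842]  S=[0.2126]  K=[0.1180; -0.8643]  nu=[-1.0689]  x^+=[-3.6363, 0.7576]  P^+=[0.8158 -0.0277; -0.0277 0.4852]
step 3: x^-=[-3.4241, 0.7576]  P^-=[1.0683 0.0901; 0.0901 0.7352]  H_jac=[-0.0616 -0.2784]  S=[0.2241]  K=[-0.4055; -0.9380]  nu=[-1.4238]  x^+=[-2.8467, 2.0932]  P^+=[1.0315 0.0048; 0.0048 0.5380]

H_jac[0,0] = -0.0616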